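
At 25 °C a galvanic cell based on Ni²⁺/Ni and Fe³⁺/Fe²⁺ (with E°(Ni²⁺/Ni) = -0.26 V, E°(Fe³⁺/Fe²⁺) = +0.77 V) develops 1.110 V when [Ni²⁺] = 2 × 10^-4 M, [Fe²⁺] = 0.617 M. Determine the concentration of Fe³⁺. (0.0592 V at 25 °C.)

From the Nernst equation, log Q = n(E° − E)/0.0592 = 2(1.03 − 1.110)/0.0592 = -2.703, so Q = 0.00198.
With Q = [Ni²⁺]·[Fe²⁺]^2/[Fe³⁺]^2 and the known concentrations, [Fe³⁺]^2 in the denominator gives [Fe³⁺] = 0.2 M.

0.2 M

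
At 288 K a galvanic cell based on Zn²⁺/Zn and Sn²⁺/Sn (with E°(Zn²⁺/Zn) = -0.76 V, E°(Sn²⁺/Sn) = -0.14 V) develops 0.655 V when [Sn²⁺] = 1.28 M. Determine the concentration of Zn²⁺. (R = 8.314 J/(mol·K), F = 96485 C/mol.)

0.076 M

From the Nernst equation, ln Q = nF(E° − E)/RT = 2×96485×(0.62 − 0.655)/(8.314×288) = -2.821, so Q = 0.0596.
With Q = [Zn²⁺]/[Sn²⁺] and the known concentrations, [Zn²⁺] in the numerator gives [Zn²⁺] = 0.076 M.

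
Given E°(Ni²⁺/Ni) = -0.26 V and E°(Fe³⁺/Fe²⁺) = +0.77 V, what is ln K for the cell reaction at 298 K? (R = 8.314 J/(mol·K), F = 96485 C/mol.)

E°_cell = +0.77 − (-0.26) = 1.03 V, with n = 2 electrons transferred.
At equilibrium E = 0, so the Nernst equation gives ln K = nFE°/RT = (2)(96485)(1.03)/((8.314)(298)) = 80.22.

ln K = 80.2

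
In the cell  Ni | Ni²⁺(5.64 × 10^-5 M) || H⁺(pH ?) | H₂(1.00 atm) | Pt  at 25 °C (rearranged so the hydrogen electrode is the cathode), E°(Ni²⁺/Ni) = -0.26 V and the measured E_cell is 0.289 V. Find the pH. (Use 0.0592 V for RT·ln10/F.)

E°_cell = 0.26 V and n = 2.
log Q = n(E° − E)/0.0592 = 2×(0.26 − 0.289)/0.0592 = -0.980.
With Q = [Ni²⁺]·P(H₂) / [H⁺]^2, solving for [H⁺] gives log[H⁺] = -1.634, so pH = 1.63.

pH = 1.63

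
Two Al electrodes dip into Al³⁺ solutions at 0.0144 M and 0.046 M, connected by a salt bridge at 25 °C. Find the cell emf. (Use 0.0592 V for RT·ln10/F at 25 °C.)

0.010 V

Both half-cells are Al³⁺/Al, so E°_cell = 0. The concentrated side is the cathode; the cell reaction moves Al³⁺ from high to low concentration with n = 3.
Q = [Al³⁺]_dilute/[Al³⁺]_conc = 0.0144/0.046 = 0.313.
E = 0 − (0.0592/3) log Q = −(0.0592/3)(-0.504) = 0.0099 V.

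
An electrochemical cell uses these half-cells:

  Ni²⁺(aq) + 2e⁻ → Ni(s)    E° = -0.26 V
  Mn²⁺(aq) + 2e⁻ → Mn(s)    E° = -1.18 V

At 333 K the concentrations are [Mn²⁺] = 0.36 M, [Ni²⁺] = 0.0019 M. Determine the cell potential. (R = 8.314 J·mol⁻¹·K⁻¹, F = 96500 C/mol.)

The Ni²⁺/Ni couple has the higher reduction potential and acts as the cathode, so E°_cell = -0.26 − (-1.18) = 0.92 V.
Balancing electrons gives n = 2; the reaction quotient is Q = [Mn²⁺]/[Ni²⁺] = 189.
E = E° − (RT/nF) ln Q = 0.92 − (8.314×333)/(2×96500) × (5.244) = 0.920 − 0.075 = 0.845 V.

0.845 V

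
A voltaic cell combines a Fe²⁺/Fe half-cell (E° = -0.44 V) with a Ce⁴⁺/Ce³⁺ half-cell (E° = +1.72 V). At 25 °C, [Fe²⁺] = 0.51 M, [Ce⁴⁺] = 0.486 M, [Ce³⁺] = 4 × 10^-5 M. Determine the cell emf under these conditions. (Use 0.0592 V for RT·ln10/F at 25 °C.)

The Ce⁴⁺/Ce³⁺ couple has the higher reduction potential and acts as the cathode, so E°_cell = +1.72 − (-0.44) = 2.16 V.
Balancing electrons gives n = 2; the reaction quotient is Q = [Fe²⁺]·[Ce³⁺]^2/[Ce⁴⁺]^2 = 3.45 × 10^-9.
At 25 °C, E = E° − (0.0592/n) log Q = 2.16 − (0.0592/2)(-8.462) = 2.160 + 0.250 = 2.410 V.

2.41 V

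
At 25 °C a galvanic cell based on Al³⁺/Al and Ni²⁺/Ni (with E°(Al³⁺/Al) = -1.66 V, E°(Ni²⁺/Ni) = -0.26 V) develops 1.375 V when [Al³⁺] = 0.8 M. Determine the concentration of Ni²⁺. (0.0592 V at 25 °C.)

0.12 M

From the Nernst equation, log Q = n(E° − E)/0.0592 = 6(1.40 − 1.375)/0.0592 = 2.534, so Q = 342.
With Q = [Al³⁺]^2/[Ni²⁺]^3 and the known concentrations, [Ni²⁺]^3 in the denominator gives [Ni²⁺] = 0.12 M.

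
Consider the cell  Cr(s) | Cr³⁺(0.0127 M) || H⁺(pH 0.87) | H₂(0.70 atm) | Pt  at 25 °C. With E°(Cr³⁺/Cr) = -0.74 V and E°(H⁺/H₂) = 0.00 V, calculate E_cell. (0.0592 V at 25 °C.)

The hydrogen couple is the cathode, so E°_cell = 0.74 V; n = 6.
[H⁺] = 10^(−0.87) = 0.13 M, and Q = [Cr³⁺]^2·P(H₂)^3 / [H⁺]^6 = 9.18.
E = E° − (0.0592/6) log Q = 0.74 − (0.0592/6)(0.963) = 0.730 V.

0.73 V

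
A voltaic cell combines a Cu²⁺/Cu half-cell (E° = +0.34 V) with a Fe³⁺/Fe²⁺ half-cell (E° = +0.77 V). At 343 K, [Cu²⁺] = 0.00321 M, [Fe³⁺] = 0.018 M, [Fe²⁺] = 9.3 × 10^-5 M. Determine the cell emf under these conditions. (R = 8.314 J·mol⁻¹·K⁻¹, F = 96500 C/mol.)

0.670 V

The Fe³⁺/Fe²⁺ couple has the higher reduction potential and acts as the cathode, so E°_cell = +0.77 − (+0.34) = 0.43 V.
Balancing electrons gives n = 2; the reaction quotient is Q = [Cu²⁺]·[Fe²⁺]^2/[Fe³⁺]^2 = 8.57 × 10^-8.
E = E° − (RT/nF) ln Q = 0.43 − (8.314×343)/(2×96500) × (-16.273) = 0.430 + 0.240 = 0.670 V.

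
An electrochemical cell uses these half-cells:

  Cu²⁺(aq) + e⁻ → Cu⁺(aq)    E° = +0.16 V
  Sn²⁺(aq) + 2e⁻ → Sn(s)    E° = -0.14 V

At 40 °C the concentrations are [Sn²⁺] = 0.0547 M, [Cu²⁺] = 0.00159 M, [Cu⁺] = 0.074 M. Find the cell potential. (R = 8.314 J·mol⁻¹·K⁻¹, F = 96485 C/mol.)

The Cu²⁺/Cu⁺ couple has the higher reduction potential and acts as the cathode, so E°_cell = +0.16 − (-0.14) = 0.30 V.
Balancing electrons gives n = 2; the reaction quotient is Q = [Sn²⁺]·[Cu⁺]^2/[Cu²⁺]^2 = 118.
E = E° − (RT/nF) ln Q = 0.30 − (8.314×313)/(2×96485) × (4.775) = 0.300 − 0.064 = 0.236 V.

0.236 V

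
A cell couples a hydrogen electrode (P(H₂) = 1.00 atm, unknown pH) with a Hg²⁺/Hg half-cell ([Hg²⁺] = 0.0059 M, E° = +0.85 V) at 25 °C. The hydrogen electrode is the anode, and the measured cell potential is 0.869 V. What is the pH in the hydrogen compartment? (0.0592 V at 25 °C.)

pH = 1.44

E°_cell = 0.85 V and n = 2.
log Q = n(E° − E)/0.0592 = 2×(0.85 − 0.869)/0.0592 = -0.642.
With Q = [H⁺]^2 / ([Hg²⁺]·P(H₂)), solving for [H⁺] gives log[H⁺] = -1.436, so pH = 1.44.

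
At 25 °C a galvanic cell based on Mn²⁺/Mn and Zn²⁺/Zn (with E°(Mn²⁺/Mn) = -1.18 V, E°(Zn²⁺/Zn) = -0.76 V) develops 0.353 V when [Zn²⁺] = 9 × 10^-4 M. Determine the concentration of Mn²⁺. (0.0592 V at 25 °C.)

0.17 M

From the Nernst equation, log Q = n(E° − E)/0.0592 = 2(0.42 − 0.353)/0.0592 = 2.264, so Q = 183.
With Q = [Mn²⁺]/[Zn²⁺] and the known concentrations, [Mn²⁺] in the numerator gives [Mn²⁺] = 0.17 M.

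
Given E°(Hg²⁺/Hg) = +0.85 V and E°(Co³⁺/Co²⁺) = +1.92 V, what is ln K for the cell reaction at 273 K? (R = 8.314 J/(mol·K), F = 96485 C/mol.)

ln K = 91.0

E°_cell = +1.92 − (+0.85) = 1.07 V, with n = 2 electrons transferred.
At equilibrium E = 0, so the Nernst equation gives ln K = nFE°/RT = (2)(96485)(1.07)/((8.314)(273)) = 90.97.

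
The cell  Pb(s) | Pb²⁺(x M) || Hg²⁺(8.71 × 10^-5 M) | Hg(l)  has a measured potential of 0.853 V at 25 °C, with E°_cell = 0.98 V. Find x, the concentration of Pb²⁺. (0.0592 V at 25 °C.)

1.7 M

From the Nernst equation, log Q = n(E° − E)/0.0592 = 2(0.98 − 0.853)/0.0592 = 4.291, so Q = 1.95 × 10^4.
With Q = [Pb²⁺]/[Hg²⁺] and the known concentrations, [Pb²⁺] in the numerator gives [Pb²⁺] = 1.7 M.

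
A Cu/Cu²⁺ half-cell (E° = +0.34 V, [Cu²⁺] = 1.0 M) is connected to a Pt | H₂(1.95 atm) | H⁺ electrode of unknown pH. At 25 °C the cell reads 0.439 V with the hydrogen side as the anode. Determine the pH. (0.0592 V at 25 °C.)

E°_cell = 0.34 V and n = 2.
log Q = n(E° − E)/0.0592 = 2×(0.34 − 0.439)/0.0592 = -3.345.
With Q = [H⁺]^2 / ([Cu²⁺]·P(H₂)), solving for [H⁺] gives log[H⁺] = -1.527, so pH = 1.53.

pH = 1.53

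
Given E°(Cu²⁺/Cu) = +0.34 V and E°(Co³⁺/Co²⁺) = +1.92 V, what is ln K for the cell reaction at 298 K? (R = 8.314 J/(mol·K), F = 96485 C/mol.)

E°_cell = +1.92 − (+0.34) = 1.58 V, with n = 2 electrons transferred.
At equilibrium E = 0, so the Nernst equation gives ln K = nFE°/RT = (2)(96485)(1.58)/((8.314)(298)) = 123.06.

ln K = 123.1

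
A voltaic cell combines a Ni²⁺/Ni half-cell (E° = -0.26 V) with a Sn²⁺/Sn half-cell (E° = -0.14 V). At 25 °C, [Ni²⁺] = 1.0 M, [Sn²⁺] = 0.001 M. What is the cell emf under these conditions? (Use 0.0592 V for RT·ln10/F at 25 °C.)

The Sn²⁺/Sn couple has the higher reduction potential and acts as the cathode, so E°_cell = -0.14 − (-0.26) = 0.12 V.
Balancing electrons gives n = 2; the reaction quotient is Q = [Ni²⁺]/[Sn²⁺] = 1000.
At 25 °C, E = E° − (0.0592/n) log Q = 0.12 − (0.0592/2)(3.000) = 0.120 − 0.089 = 0.031 V.

0.031 V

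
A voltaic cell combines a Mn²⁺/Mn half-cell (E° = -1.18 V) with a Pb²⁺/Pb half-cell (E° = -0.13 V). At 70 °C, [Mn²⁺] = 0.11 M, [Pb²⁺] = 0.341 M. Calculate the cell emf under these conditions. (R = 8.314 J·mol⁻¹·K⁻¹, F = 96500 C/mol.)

The Pb²⁺/Pb couple has the higher reduction potential and acts as the cathode, so E°_cell = -0.13 − (-1.18) = 1.05 V.
Balancing electrons gives n = 2; the reaction quotient is Q = [Mn²⁺]/[Pb²⁺] = 0.323.
E = E° − (RT/nF) ln Q = 1.05 − (8.314×343)/(2×96500) × (-1.131) = 1.050 + 0.017 = 1.067 V.

1.07 V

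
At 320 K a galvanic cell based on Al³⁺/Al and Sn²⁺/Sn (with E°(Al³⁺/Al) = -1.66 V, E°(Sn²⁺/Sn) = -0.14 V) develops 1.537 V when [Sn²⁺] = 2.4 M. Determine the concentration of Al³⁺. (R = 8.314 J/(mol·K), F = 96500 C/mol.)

From the Nernst equation, ln Q = nF(E° − E)/RT = 6×96500×(1.52 − 1.537)/(8.314×320) = -3.700, so Q = 0.0247.
With Q = [Al³⁺]^2/[Sn²⁺]^3 and the known concentrations, [Al³⁺]^2 in the numerator gives [Al³⁺] = 0.58 M.

0.58 M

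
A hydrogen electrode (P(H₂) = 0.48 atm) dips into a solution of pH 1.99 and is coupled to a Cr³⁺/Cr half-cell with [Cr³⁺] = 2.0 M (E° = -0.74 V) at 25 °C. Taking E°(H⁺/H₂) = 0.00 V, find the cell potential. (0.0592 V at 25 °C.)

The hydrogen couple is the cathode, so E°_cell = 0.74 V; n = 6.
[H⁺] = 10^(−1.99) = 0.010 M, and Q = [Cr³⁺]^2·P(H₂)^3 / [H⁺]^6 = 3.85 × 10^11.
E = E° − (0.0592/6) log Q = 0.74 − (0.0592/6)(11.586) = 0.626 V.

0.63 V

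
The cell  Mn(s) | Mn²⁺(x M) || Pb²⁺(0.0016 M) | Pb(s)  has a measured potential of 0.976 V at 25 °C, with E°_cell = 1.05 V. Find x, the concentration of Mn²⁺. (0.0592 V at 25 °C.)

0.51 M

From the Nernst equation, log Q = n(E° − E)/0.0592 = 2(1.05 − 0.976)/0.0592 = 2.500, so Q = 316.
With Q = [Mn²⁺]/[Pb²⁺] and the known concentrations, [Mn²⁺] in the numerator gives [Mn²⁺] = 0.51 M.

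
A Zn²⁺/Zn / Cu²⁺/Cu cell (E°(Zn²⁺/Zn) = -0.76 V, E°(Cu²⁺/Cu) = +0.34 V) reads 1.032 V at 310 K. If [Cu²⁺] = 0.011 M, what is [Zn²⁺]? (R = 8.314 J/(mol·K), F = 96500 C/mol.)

From the Nernst equation, ln Q = nF(E° − E)/RT = 2×96500×(1.10 − 1.032)/(8.314×310) = 5.092, so Q = 163.
With Q = [Zn²⁺]/[Cu²⁺] and the known concentrations, [Zn²⁺] in the numerator gives [Zn²⁺] = 1.8 M.

1.8 M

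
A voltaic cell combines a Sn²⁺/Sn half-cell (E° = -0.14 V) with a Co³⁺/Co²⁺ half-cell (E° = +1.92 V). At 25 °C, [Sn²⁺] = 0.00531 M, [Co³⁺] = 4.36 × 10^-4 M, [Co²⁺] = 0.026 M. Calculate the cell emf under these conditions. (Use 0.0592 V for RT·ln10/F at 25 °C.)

The Co³⁺/Co²⁺ couple has the higher reduction potential and acts as the cathode, so E°_cell = +1.92 − (-0.14) = 2.06 V.
Balancing electrons gives n = 2; the reaction quotient is Q = [Sn²⁺]·[Co²⁺]^2/[Co³⁺]^2 = 18.9.
At 25 °C, E = E° − (0.0592/n) log Q = 2.06 − (0.0592/2)(1.276) = 2.060 − 0.038 = 2.022 V.

2.02 V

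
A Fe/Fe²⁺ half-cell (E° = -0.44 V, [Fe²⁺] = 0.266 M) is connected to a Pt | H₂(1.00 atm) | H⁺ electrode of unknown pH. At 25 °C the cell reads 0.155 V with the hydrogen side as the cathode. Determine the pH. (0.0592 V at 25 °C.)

pH = 5.10

E°_cell = 0.44 V and n = 2.
log Q = n(E° − E)/0.0592 = 2×(0.44 − 0.155)/0.0592 = 9.628.
With Q = [Fe²⁺]·P(H₂) / [H⁺]^2, solving for [H⁺] gives log[H⁺] = -5.102, so pH = 5.10.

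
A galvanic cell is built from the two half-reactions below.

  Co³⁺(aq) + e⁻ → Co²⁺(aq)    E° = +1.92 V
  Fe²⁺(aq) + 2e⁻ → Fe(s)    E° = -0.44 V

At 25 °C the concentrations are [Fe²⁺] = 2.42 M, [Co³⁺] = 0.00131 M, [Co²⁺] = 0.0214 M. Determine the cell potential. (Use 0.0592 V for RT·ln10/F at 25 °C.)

2.28 V

The Co³⁺/Co²⁺ couple has the higher reduction potential and acts as the cathode, so E°_cell = +1.92 − (-0.44) = 2.36 V.
Balancing electrons gives n = 2; the reaction quotient is Q = [Fe²⁺]·[Co²⁺]^2/[Co³⁺]^2 = 646.
At 25 °C, E = E° − (0.0592/n) log Q = 2.36 − (0.0592/2)(2.810) = 2.360 − 0.083 = 2.277 V.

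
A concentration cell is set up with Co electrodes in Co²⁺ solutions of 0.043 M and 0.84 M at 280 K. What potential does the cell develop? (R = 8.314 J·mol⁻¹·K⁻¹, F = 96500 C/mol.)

0.036 V

Both half-cells are Co²⁺/Co, so E°_cell = 0. The concentrated side is the cathode; the cell reaction moves Co²⁺ from high to low concentration with n = 2.
Q = [Co²⁺]_dilute/[Co²⁺]_conc = 0.043/0.84 = 0.0512.
E = 0 − (RT/nF) ln Q = −((8.314×280)/(2×96500))(-2.972) = 0.0358 V.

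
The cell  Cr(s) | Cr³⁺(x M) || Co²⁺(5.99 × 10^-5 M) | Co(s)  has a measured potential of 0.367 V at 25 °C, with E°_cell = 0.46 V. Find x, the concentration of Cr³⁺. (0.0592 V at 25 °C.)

0.024 M

From the Nernst equation, log Q = n(E° − E)/0.0592 = 6(0.46 − 0.367)/0.0592 = 9.426, so Q = 2.66 × 10^9.
With Q = [Cr³⁺]^2/[Co²⁺]^3 and the known concentrations, [Cr³⁺]^2 in the numerator gives [Cr³⁺] = 0.024 M.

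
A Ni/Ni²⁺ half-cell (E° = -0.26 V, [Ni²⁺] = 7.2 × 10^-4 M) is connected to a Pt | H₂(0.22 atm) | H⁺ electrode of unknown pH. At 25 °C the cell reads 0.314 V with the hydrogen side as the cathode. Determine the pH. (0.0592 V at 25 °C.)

E°_cell = 0.26 V and n = 2.
log Q = n(E° − E)/0.0592 = 2×(0.26 − 0.314)/0.0592 = -1.824.
With Q = [Ni²⁺]·P(H₂) / [H⁺]^2, solving for [H⁺] gives log[H⁺] = -0.988, so pH = 0.99.

pH = 0.99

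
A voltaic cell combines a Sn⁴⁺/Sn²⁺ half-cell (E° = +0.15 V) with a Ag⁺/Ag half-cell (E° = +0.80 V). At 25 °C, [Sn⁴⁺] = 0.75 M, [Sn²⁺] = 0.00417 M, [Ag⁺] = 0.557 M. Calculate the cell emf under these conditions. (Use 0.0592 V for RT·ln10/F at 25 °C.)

0.568 V

The Ag⁺/Ag couple has the higher reduction potential and acts as the cathode, so E°_cell = +0.80 − (+0.15) = 0.65 V.
Balancing electrons gives n = 2; the reaction quotient is Q = [Sn⁴⁺]/([Sn²⁺]·[Ag⁺]^2) = 580.
At 25 °C, E = E° − (0.0592/n) log Q = 0.65 − (0.0592/2)(2.763) = 0.650 − 0.082 = 0.568 V.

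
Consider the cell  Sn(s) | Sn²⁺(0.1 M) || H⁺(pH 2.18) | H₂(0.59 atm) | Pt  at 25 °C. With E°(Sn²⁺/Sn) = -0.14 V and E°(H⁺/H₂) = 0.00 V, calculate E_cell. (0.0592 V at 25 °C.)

0.047 V

The hydrogen couple is the cathode, so E°_cell = 0.14 V; n = 2.
[H⁺] = 10^(−2.18) = 0.0066 M, and Q = [Sn²⁺]·P(H₂) / [H⁺]^2 = 1350.
E = E° − (0.0592/2) log Q = 0.14 − (0.0592/2)(3.131) = 0.047 V.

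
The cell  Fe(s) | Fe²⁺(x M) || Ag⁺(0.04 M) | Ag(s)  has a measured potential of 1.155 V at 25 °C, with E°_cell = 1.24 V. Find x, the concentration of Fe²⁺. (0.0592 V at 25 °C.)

From the Nernst equation, log Q = n(E° − E)/0.0592 = 2(1.24 − 1.155)/0.0592 = 2.872, so Q = 744.
With Q = [Fe²⁺]/[Ag⁺]^2 and the known concentrations, [Fe²⁺] in the numerator gives [Fe²⁺] = 1.2 M.

1.2 M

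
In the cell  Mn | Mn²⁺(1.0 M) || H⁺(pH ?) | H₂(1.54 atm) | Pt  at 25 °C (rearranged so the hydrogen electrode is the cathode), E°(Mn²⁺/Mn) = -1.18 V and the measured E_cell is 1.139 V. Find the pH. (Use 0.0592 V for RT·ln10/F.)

E°_cell = 1.18 V and n = 2.
log Q = n(E° − E)/0.0592 = 2×(1.18 − 1.139)/0.0592 = 1.385.
With Q = [Mn²⁺]·P(H₂) / [H⁺]^2, solving for [H⁺] gives log[H⁺] = -0.599, so pH = 0.60.

pH = 0.60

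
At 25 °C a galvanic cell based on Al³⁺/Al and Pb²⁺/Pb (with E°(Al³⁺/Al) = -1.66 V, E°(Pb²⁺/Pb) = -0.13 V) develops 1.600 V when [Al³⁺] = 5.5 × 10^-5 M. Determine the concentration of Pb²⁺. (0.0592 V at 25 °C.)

0.34 M

From the Nernst equation, log Q = n(E° − E)/0.0592 = 6(1.53 − 1.600)/0.0592 = -7.095, so Q = 8.04 × 10^-8.
With Q = [Al³⁺]^2/[Pb²⁺]^3 and the known concentrations, [Pb²⁺]^3 in the denominator gives [Pb²⁺] = 0.34 M.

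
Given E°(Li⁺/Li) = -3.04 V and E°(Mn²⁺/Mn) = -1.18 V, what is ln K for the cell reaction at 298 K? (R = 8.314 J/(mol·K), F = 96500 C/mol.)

E°_cell = -1.18 − (-3.04) = 1.86 V, with n = 2 electrons transferred.
At equilibrium E = 0, so the Nernst equation gives ln K = nFE°/RT = (2)(96500)(1.86)/((8.314)(298)) = 144.89.

ln K = 144.9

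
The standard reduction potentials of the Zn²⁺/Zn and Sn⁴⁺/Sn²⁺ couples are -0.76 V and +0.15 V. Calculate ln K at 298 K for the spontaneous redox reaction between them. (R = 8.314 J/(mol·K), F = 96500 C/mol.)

ln K = 70.9

E°_cell = +0.15 − (-0.76) = 0.91 V, with n = 2 electrons transferred.
At equilibrium E = 0, so the Nernst equation gives ln K = nFE°/RT = (2)(96500)(0.91)/((8.314)(298)) = 70.89.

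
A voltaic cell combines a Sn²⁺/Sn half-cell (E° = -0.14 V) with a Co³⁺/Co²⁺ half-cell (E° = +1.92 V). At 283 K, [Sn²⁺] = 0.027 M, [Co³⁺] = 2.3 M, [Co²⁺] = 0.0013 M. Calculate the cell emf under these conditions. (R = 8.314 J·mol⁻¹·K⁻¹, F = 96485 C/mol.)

2.29 V

The Co³⁺/Co²⁺ couple has the higher reduction potential and acts as the cathode, so E°_cell = +1.92 − (-0.14) = 2.06 V.
Balancing electrons gives n = 2; the reaction quotient is Q = [Sn²⁺]·[Co²⁺]^2/[Co³⁺]^2 = 8.63 × 10^-9.
E = E° − (RT/nF) ln Q = 2.06 − (8.314×283)/(2×96485) × (-18.569) = 2.060 + 0.226 = 2.286 V.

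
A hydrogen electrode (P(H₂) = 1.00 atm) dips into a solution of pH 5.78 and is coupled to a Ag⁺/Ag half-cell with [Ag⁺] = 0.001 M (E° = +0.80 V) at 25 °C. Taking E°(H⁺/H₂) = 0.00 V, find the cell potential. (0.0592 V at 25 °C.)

0.96 V

The Ag⁺/Ag couple is the cathode, so E°_cell = 0.80 V; n = 2.
[H⁺] = 10^(−5.78) = 1.7 × 10^-6 M, and Q = [H⁺]^2 / ([Ag⁺]^2·P(H₂)) = 2.75 × 10^-6.
E = E° − (0.0592/2) log Q = 0.80 − (0.0592/2)(-5.560) = 0.965 V.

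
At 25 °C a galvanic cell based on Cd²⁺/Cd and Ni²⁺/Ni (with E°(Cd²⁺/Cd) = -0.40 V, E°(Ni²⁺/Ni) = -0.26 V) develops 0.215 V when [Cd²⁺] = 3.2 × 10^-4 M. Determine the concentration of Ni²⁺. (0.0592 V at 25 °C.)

0.11 M

From the Nernst equation, log Q = n(E° − E)/0.0592 = 2(0.14 − 0.215)/0.0592 = -2.534, so Q = 0.00293.
With Q = [Cd²⁺]/[Ni²⁺] and the known concentrations, [Ni²⁺] in the denominator gives [Ni²⁺] = 0.11 M.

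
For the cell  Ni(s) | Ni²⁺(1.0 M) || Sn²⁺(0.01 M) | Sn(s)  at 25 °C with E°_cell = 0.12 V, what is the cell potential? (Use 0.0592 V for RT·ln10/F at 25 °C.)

Balancing electrons gives n = 2; the reaction quotient is Q = [Ni²⁺]/[Sn²⁺] = 100.
At 25 °C, E = E° − (0.0592/n) log Q = 0.12 − (0.0592/2)(2.000) = 0.120 − 0.059 = 0.061 V.

0.061 V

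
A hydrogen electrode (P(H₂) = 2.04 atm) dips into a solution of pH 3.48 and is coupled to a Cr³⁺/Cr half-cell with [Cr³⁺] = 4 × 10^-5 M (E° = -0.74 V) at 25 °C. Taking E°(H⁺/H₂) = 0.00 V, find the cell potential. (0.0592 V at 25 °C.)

The hydrogen couple is the cathode, so E°_cell = 0.74 V; n = 6.
[H⁺] = 10^(−3.48) = 3.3 × 10^-4 M, and Q = [Cr³⁺]^2·P(H₂)^3 / [H⁺]^6 = 1.03 × 10^13.
E = E° − (0.0592/6) log Q = 0.74 − (0.0592/6)(13.013) = 0.612 V.

0.61 V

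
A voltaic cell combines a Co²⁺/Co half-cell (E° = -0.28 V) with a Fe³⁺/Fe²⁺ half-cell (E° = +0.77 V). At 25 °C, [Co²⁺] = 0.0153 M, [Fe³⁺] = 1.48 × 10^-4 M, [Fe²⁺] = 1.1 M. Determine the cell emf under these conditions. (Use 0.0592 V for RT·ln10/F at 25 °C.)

0.875 V

The Fe³⁺/Fe²⁺ couple has the higher reduction potential and acts as the cathode, so E°_cell = +0.77 − (-0.28) = 1.05 V.
Balancing electrons gives n = 2; the reaction quotient is Q = [Co²⁺]·[Fe²⁺]^2/[Fe³⁺]^2 = 8.45 × 10^5.
At 25 °C, E = E° − (0.0592/n) log Q = 1.05 − (0.0592/2)(5.927) = 1.050 − 0.175 = 0.875 V.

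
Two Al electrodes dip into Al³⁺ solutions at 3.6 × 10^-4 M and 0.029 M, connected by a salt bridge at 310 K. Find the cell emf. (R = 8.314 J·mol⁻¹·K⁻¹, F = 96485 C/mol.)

0.039 V

Both half-cells are Al³⁺/Al, so E°_cell = 0. The concentrated side is the cathode; the cell reaction moves Al³⁺ from high to low concentration with n = 3.
Q = [Al³⁺]_dilute/[Al³⁺]_conc = 3.6 × 10^-4/0.029 = 0.0124.
E = 0 − (RT/nF) ln Q = −((8.314×310)/(3×96485))(-4.389) = 0.0391 V.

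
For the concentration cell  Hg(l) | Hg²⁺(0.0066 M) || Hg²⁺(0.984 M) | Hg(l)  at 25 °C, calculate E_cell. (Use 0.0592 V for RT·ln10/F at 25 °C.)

Both half-cells are Hg²⁺/Hg, so E°_cell = 0. The concentrated side is the cathode; the cell reaction moves Hg²⁺ from high to low concentration with n = 2.
Q = [Hg²⁺]_dilute/[Hg²⁺]_conc = 0.0066/0.984 = 0.00671.
E = 0 − (0.0592/2) log Q = −(0.0592/2)(-2.173) = 0.0643 V.

0.064 V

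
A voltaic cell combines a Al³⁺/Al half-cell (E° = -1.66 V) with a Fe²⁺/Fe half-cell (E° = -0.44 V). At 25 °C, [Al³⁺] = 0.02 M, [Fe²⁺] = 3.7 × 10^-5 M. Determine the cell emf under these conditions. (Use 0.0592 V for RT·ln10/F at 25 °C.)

The Fe²⁺/Fe couple has the higher reduction potential and acts as the cathode, so E°_cell = -0.44 − (-1.66) = 1.22 V.
Balancing electrons gives n = 6; the reaction quotient is Q = [Al³⁺]^2/[Fe²⁺]^3 = 7.9 × 10^9.
At 25 °C, E = E° − (0.0592/n) log Q = 1.22 − (0.0592/6)(9.897) = 1.220 − 0.098 = 1.122 V.

1.12 V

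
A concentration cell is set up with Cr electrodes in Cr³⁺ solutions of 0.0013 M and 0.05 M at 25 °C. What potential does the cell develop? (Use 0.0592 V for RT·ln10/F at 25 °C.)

Both half-cells are Cr³⁺/Cr, so E°_cell = 0. The concentrated side is the cathode; the cell reaction moves Cr³⁺ from high to low concentration with n = 3.
Q = [Cr³⁺]_dilute/[Cr³⁺]_conc = 0.0013/0.05 = 0.0260.
E = 0 − (0.0592/3) log Q = −(0.0592/3)(-1.585) = 0.0313 V.

0.031 V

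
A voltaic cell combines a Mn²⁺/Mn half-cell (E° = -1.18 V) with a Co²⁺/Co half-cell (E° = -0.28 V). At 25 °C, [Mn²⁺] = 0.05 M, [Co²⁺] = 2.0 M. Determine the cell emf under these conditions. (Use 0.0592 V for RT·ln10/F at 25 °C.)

0.947 V

The Co²⁺/Co couple has the higher reduction potential and acts as the cathode, so E°_cell = -0.28 − (-1.18) = 0.90 V.
Balancing electrons gives n = 2; the reaction quotient is Q = [Mn²⁺]/[Co²⁺] = 0.0250.
At 25 °C, E = E° − (0.0592/n) log Q = 0.90 − (0.0592/2)(-1.602) = 0.900 + 0.047 = 0.947 V.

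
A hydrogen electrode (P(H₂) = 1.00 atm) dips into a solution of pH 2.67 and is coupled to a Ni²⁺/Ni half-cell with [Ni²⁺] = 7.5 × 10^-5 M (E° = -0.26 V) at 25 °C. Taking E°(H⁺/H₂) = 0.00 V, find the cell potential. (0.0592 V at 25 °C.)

The hydrogen couple is the cathode, so E°_cell = 0.26 V; n = 2.
[H⁺] = 10^(−2.67) = 0.0021 M, and Q = [Ni²⁺]·P(H₂) / [H⁺]^2 = 16.4.
E = E° − (0.0592/2) log Q = 0.26 − (0.0592/2)(1.215) = 0.224 V.

0.22 V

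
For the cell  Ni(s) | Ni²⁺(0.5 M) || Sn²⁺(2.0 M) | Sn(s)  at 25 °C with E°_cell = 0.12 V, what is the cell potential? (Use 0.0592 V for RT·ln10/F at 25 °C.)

Balancing electrons gives n = 2; the reaction quotient is Q = [Ni²⁺]/[Sn²⁺] = 0.250.
At 25 °C, E = E° − (0.0592/n) log Q = 0.12 − (0.0592/2)(-0.602) = 0.120 + 0.018 = 0.138 V.

0.138 V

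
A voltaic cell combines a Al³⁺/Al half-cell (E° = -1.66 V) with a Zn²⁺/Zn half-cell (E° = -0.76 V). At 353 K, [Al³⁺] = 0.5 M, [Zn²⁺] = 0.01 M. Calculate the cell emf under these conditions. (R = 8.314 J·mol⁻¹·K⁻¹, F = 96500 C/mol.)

0.837 V

The Zn²⁺/Zn couple has the higher reduction potential and acts as the cathode, so E°_cell = -0.76 − (-1.66) = 0.90 V.
Balancing electrons gives n = 6; the reaction quotient is Q = [Al³⁺]^2/[Zn²⁺]^3 = 2.5 × 10^5.
E = E° − (RT/nF) ln Q = 0.90 − (8.314×353)/(6×96500) × (12.429) = 0.900 − 0.063 = 0.837 V.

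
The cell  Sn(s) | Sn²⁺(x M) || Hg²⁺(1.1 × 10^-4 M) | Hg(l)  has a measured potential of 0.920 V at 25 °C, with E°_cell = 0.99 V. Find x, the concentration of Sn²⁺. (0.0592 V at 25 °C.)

0.025 M

From the Nernst equation, log Q = n(E° − E)/0.0592 = 2(0.99 − 0.920)/0.0592 = 2.365, so Q = 232.
With Q = [Sn²⁺]/[Hg²⁺] and the known concentrations, [Sn²⁺] in the numerator gives [Sn²⁺] = 0.025 M.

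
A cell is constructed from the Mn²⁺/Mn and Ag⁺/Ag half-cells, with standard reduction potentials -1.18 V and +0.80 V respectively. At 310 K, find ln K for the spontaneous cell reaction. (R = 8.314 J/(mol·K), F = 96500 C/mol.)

ln K = 148.3

E°_cell = +0.80 − (-1.18) = 1.98 V, with n = 2 electrons transferred.
At equilibrium E = 0, so the Nernst equation gives ln K = nFE°/RT = (2)(96500)(1.98)/((8.314)(310)) = 148.27.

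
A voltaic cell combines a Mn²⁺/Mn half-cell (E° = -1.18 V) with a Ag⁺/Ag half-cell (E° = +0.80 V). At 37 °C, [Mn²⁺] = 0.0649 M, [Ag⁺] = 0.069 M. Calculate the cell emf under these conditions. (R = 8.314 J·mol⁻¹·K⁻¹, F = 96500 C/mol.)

The Ag⁺/Ag couple has the higher reduction potential and acts as the cathode, so E°_cell = +0.80 − (-1.18) = 1.98 V.
Balancing electrons gives n = 2; the reaction quotient is Q = [Mn²⁺]/[Ag⁺]^2 = 13.6.
E = E° − (RT/nF) ln Q = 1.98 − (8.314×310)/(2×96500) × (2.612) = 1.980 − 0.035 = 1.945 V.

1.95 V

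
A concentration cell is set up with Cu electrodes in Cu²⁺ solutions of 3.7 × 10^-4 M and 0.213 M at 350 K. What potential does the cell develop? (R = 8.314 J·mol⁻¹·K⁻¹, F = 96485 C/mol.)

0.096 V

Both half-cells are Cu²⁺/Cu, so E°_cell = 0. The concentrated side is the cathode; the cell reaction moves Cu²⁺ from high to low concentration with n = 2.
Q = [Cu²⁺]_dilute/[Cu²⁺]_conc = 3.7 × 10^-4/0.213 = 0.00174.
E = 0 − (RT/nF) ln Q = −((8.314×350)/(2×96485))(-6.356) = 0.0958 V.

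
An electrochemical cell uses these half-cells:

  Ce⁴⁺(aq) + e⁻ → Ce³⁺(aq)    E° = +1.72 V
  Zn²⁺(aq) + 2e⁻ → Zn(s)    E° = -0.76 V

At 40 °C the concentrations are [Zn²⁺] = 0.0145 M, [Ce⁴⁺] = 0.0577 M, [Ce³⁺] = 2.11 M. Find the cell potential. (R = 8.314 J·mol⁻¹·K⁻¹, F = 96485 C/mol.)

2.44 V

The Ce⁴⁺/Ce³⁺ couple has the higher reduction potential and acts as the cathode, so E°_cell = +1.72 − (-0.76) = 2.48 V.
Balancing electrons gives n = 2; the reaction quotient is Q = [Zn²⁺]·[Ce³⁺]^2/[Ce⁴⁺]^2 = 19.4.
E = E° − (RT/nF) ln Q = 2.48 − (8.314×313)/(2×96485) × (2.965) = 2.480 − 0.040 = 2.440 V.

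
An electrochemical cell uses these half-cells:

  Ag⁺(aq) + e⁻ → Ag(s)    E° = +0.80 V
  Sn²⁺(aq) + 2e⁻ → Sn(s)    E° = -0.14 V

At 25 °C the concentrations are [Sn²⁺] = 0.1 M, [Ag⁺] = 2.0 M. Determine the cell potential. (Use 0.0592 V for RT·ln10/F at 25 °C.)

The Ag⁺/Ag couple has the higher reduction potential and acts as the cathode, so E°_cell = +0.80 − (-0.14) = 0.94 V.
Balancing electrons gives n = 2; the reaction quotient is Q = [Sn²⁺]/[Ag⁺]^2 = 0.0250.
At 25 °C, E = E° − (0.0592/n) log Q = 0.94 − (0.0592/2)(-1.602) = 0.940 + 0.047 = 0.987 V.

0.987 V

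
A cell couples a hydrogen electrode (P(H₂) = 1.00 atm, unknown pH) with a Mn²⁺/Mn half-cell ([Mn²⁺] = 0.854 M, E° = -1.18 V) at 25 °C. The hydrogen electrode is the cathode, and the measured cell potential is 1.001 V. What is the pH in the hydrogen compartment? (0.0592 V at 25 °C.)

pH = 3.06

E°_cell = 1.18 V and n = 2.
log Q = n(E° − E)/0.0592 = 2×(1.18 − 1.001)/0.0592 = 6.047.
With Q = [Mn²⁺]·P(H₂) / [H⁺]^2, solving for [H⁺] gives log[H⁺] = -3.058, so pH = 3.06.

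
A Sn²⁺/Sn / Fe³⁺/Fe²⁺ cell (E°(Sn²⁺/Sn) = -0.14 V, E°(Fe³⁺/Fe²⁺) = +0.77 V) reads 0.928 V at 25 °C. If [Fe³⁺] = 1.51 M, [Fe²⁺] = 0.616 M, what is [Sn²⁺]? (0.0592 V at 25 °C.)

1.5 M

From the Nernst equation, log Q = n(E° − E)/0.0592 = 2(0.91 − 0.928)/0.0592 = -0.608, so Q = 0.247.
With Q = [Sn²⁺]·[Fe²⁺]^2/[Fe³⁺]^2 and the known concentrations, [Sn²⁺] in the numerator gives [Sn²⁺] = 1.5 M.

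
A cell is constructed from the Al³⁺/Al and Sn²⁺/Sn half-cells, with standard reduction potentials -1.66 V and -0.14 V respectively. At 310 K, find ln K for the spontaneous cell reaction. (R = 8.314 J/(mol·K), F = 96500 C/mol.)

E°_cell = -0.14 − (-1.66) = 1.52 V, with n = 6 electrons transferred.
At equilibrium E = 0, so the Nernst equation gives ln K = nFE°/RT = (6)(96500)(1.52)/((8.314)(310)) = 341.47.

ln K = 341.5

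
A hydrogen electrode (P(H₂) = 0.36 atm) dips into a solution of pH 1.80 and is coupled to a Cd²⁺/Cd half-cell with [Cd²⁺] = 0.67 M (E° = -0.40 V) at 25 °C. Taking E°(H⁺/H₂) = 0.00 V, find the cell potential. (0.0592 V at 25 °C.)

0.31 V

The hydrogen couple is the cathode, so E°_cell = 0.40 V; n = 2.
[H⁺] = 10^(−1.80) = 0.016 M, and Q = [Cd²⁺]·P(H₂) / [H⁺]^2 = 960.
E = E° − (0.0592/2) log Q = 0.40 − (0.0592/2)(2.982) = 0.312 V.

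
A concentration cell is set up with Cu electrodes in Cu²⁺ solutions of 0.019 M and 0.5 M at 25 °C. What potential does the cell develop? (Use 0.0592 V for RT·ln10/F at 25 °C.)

Both half-cells are Cu²⁺/Cu, so E°_cell = 0. The concentrated side is the cathode; the cell reaction moves Cu²⁺ from high to low concentration with n = 2.
Q = [Cu²⁺]_dilute/[Cu²⁺]_conc = 0.019/0.5 = 0.0380.
E = 0 − (0.0592/2) log Q = −(0.0592/2)(-1.420) = 0.0420 V.

0.042 V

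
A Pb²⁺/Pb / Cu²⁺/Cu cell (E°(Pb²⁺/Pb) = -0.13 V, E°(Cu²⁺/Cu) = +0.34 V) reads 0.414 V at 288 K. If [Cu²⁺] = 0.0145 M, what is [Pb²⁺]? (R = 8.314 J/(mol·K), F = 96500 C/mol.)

1.3 M

From the Nernst equation, ln Q = nF(E° − E)/RT = 2×96500×(0.47 − 0.414)/(8.314×288) = 4.514, so Q = 91.3.
With Q = [Pb²⁺]/[Cu²⁺] and the known concentrations, [Pb²⁺] in the numerator gives [Pb²⁺] = 1.3 M.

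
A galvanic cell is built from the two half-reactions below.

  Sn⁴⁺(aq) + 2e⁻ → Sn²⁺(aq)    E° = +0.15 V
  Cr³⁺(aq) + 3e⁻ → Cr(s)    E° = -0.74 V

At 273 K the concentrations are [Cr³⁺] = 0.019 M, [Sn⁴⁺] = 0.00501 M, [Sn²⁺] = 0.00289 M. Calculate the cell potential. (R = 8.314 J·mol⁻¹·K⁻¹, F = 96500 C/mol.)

The Sn⁴⁺/Sn²⁺ couple has the higher reduction potential and acts as the cathode, so E°_cell = +0.15 − (-0.74) = 0.89 V.
Balancing electrons gives n = 6; the reaction quotient is Q = [Cr³⁺]^2·[Sn²⁺]^3/[Sn⁴⁺]^3 = 6.93 × 10^-5.
E = E° − (RT/nF) ln Q = 0.89 − (8.314×273)/(6×96500) × (-9.577) = 0.890 + 0.038 = 0.928 V.

0.928 V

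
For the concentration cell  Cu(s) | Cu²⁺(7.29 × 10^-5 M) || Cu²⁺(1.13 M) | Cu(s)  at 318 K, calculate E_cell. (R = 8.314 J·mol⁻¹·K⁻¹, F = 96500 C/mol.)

0.13 V

Both half-cells are Cu²⁺/Cu, so E°_cell = 0. The concentrated side is the cathode; the cell reaction moves Cu²⁺ from high to low concentration with n = 2.
Q = [Cu²⁺]_dilute/[Cu²⁺]_conc = 7.29 × 10^-5/1.13 = 6.45 × 10^-5.
E = 0 − (RT/nF) ln Q = −((8.314×318)/(2×96500))(-9.649) = 0.1322 V.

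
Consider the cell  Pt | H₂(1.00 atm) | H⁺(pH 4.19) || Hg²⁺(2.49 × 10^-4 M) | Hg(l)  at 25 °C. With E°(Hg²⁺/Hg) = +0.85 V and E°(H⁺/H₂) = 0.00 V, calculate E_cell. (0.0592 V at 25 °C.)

0.99 V

The Hg²⁺/Hg couple is the cathode, so E°_cell = 0.85 V; n = 2.
[H⁺] = 10^(−4.19) = 6.5 × 10^-5 M, and Q = [H⁺]^2 / ([Hg²⁺]·P(H₂)) = 1.67 × 10^-5.
E = E° − (0.0592/2) log Q = 0.85 − (0.0592/2)(-4.776) = 0.991 V.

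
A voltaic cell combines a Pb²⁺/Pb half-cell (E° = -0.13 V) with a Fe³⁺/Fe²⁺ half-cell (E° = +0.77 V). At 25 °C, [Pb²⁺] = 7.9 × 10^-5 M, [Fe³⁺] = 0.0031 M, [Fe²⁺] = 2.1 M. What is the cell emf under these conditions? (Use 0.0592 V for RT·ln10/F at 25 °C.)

The Fe³⁺/Fe²⁺ couple has the higher reduction potential and acts as the cathode, so E°_cell = +0.77 − (-0.13) = 0.90 V.
Balancing electrons gives n = 2; the reaction quotient is Q = [Pb²⁺]·[Fe²⁺]^2/[Fe³⁺]^2 = 36.3.
At 25 °C, E = E° − (0.0592/n) log Q = 0.90 − (0.0592/2)(1.559) = 0.900 − 0.046 = 0.854 V.

0.854 V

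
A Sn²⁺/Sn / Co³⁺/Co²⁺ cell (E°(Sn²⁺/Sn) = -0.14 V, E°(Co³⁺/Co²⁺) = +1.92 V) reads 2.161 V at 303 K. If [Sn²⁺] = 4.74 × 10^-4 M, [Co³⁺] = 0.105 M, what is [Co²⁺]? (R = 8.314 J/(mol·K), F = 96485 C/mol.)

From the Nernst equation, ln Q = nF(E° − E)/RT = 2×96485×(2.06 − 2.161)/(8.314×303) = -7.737, so Q = 4.36 × 10^-4.
With Q = [Sn²⁺]·[Co²⁺]^2/[Co³⁺]^2 and the known concentrations, [Co²⁺]^2 in the numerator gives [Co²⁺] = 0.1 M.

0.1 M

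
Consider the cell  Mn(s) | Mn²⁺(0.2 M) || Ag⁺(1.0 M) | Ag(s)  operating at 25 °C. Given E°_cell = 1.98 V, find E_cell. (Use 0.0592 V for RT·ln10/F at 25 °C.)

2.00 V

Balancing electrons gives n = 2; the reaction quotient is Q = [Mn²⁺]/[Ag⁺]^2 = 0.200.
At 25 °C, E = E° − (0.0592/n) log Q = 1.98 − (0.0592/2)(-0.699) = 1.980 + 0.021 = 2.001 V.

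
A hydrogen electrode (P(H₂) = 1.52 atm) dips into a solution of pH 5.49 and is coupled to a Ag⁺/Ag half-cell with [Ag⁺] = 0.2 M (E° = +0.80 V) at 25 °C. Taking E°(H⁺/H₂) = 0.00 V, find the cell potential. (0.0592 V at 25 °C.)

The Ag⁺/Ag couple is the cathode, so E°_cell = 0.80 V; n = 2.
[H⁺] = 10^(−5.49) = 3.2 × 10^-6 M, and Q = [H⁺]^2 / ([Ag⁺]^2·P(H₂)) = 1.72 × 10^-10.
E = E° − (0.0592/2) log Q = 0.80 − (0.0592/2)(-9.764) = 1.089 V.

1.09 V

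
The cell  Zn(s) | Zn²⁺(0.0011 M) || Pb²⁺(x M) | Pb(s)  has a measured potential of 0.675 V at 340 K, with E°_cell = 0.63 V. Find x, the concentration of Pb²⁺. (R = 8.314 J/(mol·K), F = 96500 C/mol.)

0.024 M

From the Nernst equation, ln Q = nF(E° − E)/RT = 2×96500×(0.63 − 0.675)/(8.314×340) = -3.072, so Q = 0.0463.
With Q = [Zn²⁺]/[Pb²⁺] and the known concentrations, [Pb²⁺] in the denominator gives [Pb²⁺] = 0.024 M.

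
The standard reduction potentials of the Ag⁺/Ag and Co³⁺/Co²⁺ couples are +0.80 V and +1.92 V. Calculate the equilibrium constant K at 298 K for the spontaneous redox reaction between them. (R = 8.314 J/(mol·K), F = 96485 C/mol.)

8.8 × 10^18

E°_cell = +1.92 − (+0.80) = 1.12 V, with n = 1 electron transferred.
At equilibrium E = 0, so the Nernst equation gives ln K = nFE°/RT = (1)(96485)(1.12)/((8.314)(298)) = 43.62.
K = e^43.62 = 8.8 × 10^18.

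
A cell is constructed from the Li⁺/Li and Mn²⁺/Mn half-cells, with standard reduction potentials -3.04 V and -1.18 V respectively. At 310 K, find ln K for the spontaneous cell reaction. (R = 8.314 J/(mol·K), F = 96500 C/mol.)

ln K = 139.3

E°_cell = -1.18 − (-3.04) = 1.86 V, with n = 2 electrons transferred.
At equilibrium E = 0, so the Nernst equation gives ln K = nFE°/RT = (2)(96500)(1.86)/((8.314)(310)) = 139.28.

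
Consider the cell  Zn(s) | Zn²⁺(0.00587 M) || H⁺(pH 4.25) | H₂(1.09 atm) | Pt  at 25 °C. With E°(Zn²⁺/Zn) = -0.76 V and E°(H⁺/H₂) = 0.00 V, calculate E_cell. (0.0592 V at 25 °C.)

The hydrogen couple is the cathode, so E°_cell = 0.76 V; n = 2.
[H⁺] = 10^(−4.25) = 5.6 × 10^-5 M, and Q = [Zn²⁺]·P(H₂) / [H⁺]^2 = 2.02 × 10^6.
E = E° − (0.0592/2) log Q = 0.76 − (0.0592/2)(6.306) = 0.573 V.

0.57 V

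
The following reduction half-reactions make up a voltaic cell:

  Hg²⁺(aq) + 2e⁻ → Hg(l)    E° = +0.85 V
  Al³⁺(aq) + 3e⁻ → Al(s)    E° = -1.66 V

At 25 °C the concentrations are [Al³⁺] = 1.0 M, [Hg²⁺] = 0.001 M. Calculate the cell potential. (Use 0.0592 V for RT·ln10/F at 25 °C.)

2.42 V

The Hg²⁺/Hg couple has the higher reduction potential and acts as the cathode, so E°_cell = +0.85 − (-1.66) = 2.51 V.
Balancing electrons gives n = 6; the reaction quotient is Q = [Al³⁺]^2/[Hg²⁺]^3 = 1 × 10^9.
At 25 °C, E = E° − (0.0592/n) log Q = 2.51 − (0.0592/6)(9.000) = 2.510 − 0.089 = 2.421 V.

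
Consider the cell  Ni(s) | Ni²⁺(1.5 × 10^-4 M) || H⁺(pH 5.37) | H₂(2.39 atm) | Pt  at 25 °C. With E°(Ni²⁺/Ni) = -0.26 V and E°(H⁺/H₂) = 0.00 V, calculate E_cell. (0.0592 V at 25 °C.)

0.044 V

The hydrogen couple is the cathode, so E°_cell = 0.26 V; n = 2.
[H⁺] = 10^(−5.37) = 4.3 × 10^-6 M, and Q = [Ni²⁺]·P(H₂) / [H⁺]^2 = 1.97 × 10^7.
E = E° − (0.0592/2) log Q = 0.26 − (0.0592/2)(7.294) = 0.044 V.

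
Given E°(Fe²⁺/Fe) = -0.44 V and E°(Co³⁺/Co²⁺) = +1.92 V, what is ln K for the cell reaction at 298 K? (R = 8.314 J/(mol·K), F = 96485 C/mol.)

E°_cell = +1.92 − (-0.44) = 2.36 V, with n = 2 electrons transferred.
At equilibrium E = 0, so the Nernst equation gives ln K = nFE°/RT = (2)(96485)(2.36)/((8.314)(298)) = 183.81.

ln K = 183.8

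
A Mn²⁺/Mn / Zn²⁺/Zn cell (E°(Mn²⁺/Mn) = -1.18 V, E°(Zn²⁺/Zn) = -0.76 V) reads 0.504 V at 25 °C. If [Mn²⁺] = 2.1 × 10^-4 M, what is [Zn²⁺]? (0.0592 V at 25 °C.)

From the Nernst equation, log Q = n(E° − E)/0.0592 = 2(0.42 − 0.504)/0.0592 = -2.838, so Q = 0.00145.
With Q = [Mn²⁺]/[Zn²⁺] and the known concentrations, [Zn²⁺] in the denominator gives [Zn²⁺] = 0.14 M.

0.14 M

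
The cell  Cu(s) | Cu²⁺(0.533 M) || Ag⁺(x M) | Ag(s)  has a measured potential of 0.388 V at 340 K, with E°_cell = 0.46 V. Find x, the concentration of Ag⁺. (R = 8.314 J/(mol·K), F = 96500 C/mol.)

0.063 M

From the Nernst equation, ln Q = nF(E° − E)/RT = 2×96500×(0.46 − 0.388)/(8.314×340) = 4.916, so Q = 136.
With Q = [Cu²⁺]/[Ag⁺]^2 and the known concentrations, [Ag⁺]^2 in the denominator gives [Ag⁺] = 0.063 M.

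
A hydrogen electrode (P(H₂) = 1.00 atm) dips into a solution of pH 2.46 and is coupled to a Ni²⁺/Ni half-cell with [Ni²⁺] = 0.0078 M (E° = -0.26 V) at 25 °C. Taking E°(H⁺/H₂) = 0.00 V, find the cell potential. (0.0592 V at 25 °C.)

0.18 V

The hydrogen couple is the cathode, so E°_cell = 0.26 V; n = 2.
[H⁺] = 10^(−2.46) = 0.0035 M, and Q = [Ni²⁺]·P(H₂) / [H⁺]^2 = 649.
E = E° − (0.0592/2) log Q = 0.26 − (0.0592/2)(2.812) = 0.177 V.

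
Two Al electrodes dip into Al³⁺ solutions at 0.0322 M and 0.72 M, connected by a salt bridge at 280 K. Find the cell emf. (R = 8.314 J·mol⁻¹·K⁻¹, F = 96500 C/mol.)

0.025 V

Both half-cells are Al³⁺/Al, so E°_cell = 0. The concentrated side is the cathode; the cell reaction moves Al³⁺ from high to low concentration with n = 3.
Q = [Al³⁺]_dilute/[Al³⁺]_conc = 0.0322/0.72 = 0.0447.
E = 0 − (RT/nF) ln Q = −((8.314×280)/(3×96500))(-3.107) = 0.0250 V.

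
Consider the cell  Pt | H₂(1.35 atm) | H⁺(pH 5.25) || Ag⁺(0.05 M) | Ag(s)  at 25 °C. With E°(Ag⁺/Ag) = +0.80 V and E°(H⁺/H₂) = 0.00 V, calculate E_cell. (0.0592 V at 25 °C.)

The Ag⁺/Ag couple is the cathode, so E°_cell = 0.80 V; n = 2.
[H⁺] = 10^(−5.25) = 5.6 × 10^-6 M, and Q = [H⁺]^2 / ([Ag⁺]^2·P(H₂)) = 9.37 × 10^-9.
E = E° − (0.0592/2) log Q = 0.80 − (0.0592/2)(-8.028) = 1.038 V.

1.04 V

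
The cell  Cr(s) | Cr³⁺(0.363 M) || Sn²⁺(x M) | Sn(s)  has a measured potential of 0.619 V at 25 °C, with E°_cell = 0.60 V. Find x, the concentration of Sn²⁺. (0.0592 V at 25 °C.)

2.2 M

From the Nernst equation, log Q = n(E° − E)/0.0592 = 6(0.60 − 0.619)/0.0592 = -1.926, so Q = 0.0119.
With Q = [Cr³⁺]^2/[Sn²⁺]^3 and the known concentrations, [Sn²⁺]^3 in the denominator gives [Sn²⁺] = 2.2 M.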